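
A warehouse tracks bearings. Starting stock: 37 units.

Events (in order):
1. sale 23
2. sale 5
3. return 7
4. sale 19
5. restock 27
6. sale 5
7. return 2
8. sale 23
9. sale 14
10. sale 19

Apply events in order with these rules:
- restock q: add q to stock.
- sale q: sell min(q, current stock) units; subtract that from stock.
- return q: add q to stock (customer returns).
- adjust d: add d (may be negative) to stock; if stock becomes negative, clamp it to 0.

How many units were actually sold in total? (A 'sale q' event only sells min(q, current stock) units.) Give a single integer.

Answer: 73

Derivation:
Processing events:
Start: stock = 37
  Event 1 (sale 23): sell min(23,37)=23. stock: 37 - 23 = 14. total_sold = 23
  Event 2 (sale 5): sell min(5,14)=5. stock: 14 - 5 = 9. total_sold = 28
  Event 3 (return 7): 9 + 7 = 16
  Event 4 (sale 19): sell min(19,16)=16. stock: 16 - 16 = 0. total_sold = 44
  Event 5 (restock 27): 0 + 27 = 27
  Event 6 (sale 5): sell min(5,27)=5. stock: 27 - 5 = 22. total_sold = 49
  Event 7 (return 2): 22 + 2 = 24
  Event 8 (sale 23): sell min(23,24)=23. stock: 24 - 23 = 1. total_sold = 72
  Event 9 (sale 14): sell min(14,1)=1. stock: 1 - 1 = 0. total_sold = 73
  Event 10 (sale 19): sell min(19,0)=0. stock: 0 - 0 = 0. total_sold = 73
Final: stock = 0, total_sold = 73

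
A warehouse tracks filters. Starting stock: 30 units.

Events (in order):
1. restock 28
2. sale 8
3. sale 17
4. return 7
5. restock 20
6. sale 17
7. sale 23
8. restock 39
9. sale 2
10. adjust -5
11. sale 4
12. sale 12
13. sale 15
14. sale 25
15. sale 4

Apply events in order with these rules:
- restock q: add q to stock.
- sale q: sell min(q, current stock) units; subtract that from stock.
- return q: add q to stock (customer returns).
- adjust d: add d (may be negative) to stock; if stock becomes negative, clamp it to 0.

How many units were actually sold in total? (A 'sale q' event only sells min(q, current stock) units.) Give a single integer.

Processing events:
Start: stock = 30
  Event 1 (restock 28): 30 + 28 = 58
  Event 2 (sale 8): sell min(8,58)=8. stock: 58 - 8 = 50. total_sold = 8
  Event 3 (sale 17): sell min(17,50)=17. stock: 50 - 17 = 33. total_sold = 25
  Event 4 (return 7): 33 + 7 = 40
  Event 5 (restock 20): 40 + 20 = 60
  Event 6 (sale 17): sell min(17,60)=17. stock: 60 - 17 = 43. total_sold = 42
  Event 7 (sale 23): sell min(23,43)=23. stock: 43 - 23 = 20. total_sold = 65
  Event 8 (restock 39): 20 + 39 = 59
  Event 9 (sale 2): sell min(2,59)=2. stock: 59 - 2 = 57. total_sold = 67
  Event 10 (adjust -5): 57 + -5 = 52
  Event 11 (sale 4): sell min(4,52)=4. stock: 52 - 4 = 48. total_sold = 71
  Event 12 (sale 12): sell min(12,48)=12. stock: 48 - 12 = 36. total_sold = 83
  Event 13 (sale 15): sell min(15,36)=15. stock: 36 - 15 = 21. total_sold = 98
  Event 14 (sale 25): sell min(25,21)=21. stock: 21 - 21 = 0. total_sold = 119
  Event 15 (sale 4): sell min(4,0)=0. stock: 0 - 0 = 0. total_sold = 119
Final: stock = 0, total_sold = 119

Answer: 119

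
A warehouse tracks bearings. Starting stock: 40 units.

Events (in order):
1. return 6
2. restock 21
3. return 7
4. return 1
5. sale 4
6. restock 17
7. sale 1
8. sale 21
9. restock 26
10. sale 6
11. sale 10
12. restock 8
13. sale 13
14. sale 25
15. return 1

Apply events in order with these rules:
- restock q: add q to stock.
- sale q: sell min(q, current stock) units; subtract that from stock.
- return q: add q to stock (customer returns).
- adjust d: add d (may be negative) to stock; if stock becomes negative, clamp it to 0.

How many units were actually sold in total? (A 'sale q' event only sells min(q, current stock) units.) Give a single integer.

Processing events:
Start: stock = 40
  Event 1 (return 6): 40 + 6 = 46
  Event 2 (restock 21): 46 + 21 = 67
  Event 3 (return 7): 67 + 7 = 74
  Event 4 (return 1): 74 + 1 = 75
  Event 5 (sale 4): sell min(4,75)=4. stock: 75 - 4 = 71. total_sold = 4
  Event 6 (restock 17): 71 + 17 = 88
  Event 7 (sale 1): sell min(1,88)=1. stock: 88 - 1 = 87. total_sold = 5
  Event 8 (sale 21): sell min(21,87)=21. stock: 87 - 21 = 66. total_sold = 26
  Event 9 (restock 26): 66 + 26 = 92
  Event 10 (sale 6): sell min(6,92)=6. stock: 92 - 6 = 86. total_sold = 32
  Event 11 (sale 10): sell min(10,86)=10. stock: 86 - 10 = 76. total_sold = 42
  Event 12 (restock 8): 76 + 8 = 84
  Event 13 (sale 13): sell min(13,84)=13. stock: 84 - 13 = 71. total_sold = 55
  Event 14 (sale 25): sell min(25,71)=25. stock: 71 - 25 = 46. total_sold = 80
  Event 15 (return 1): 46 + 1 = 47
Final: stock = 47, total_sold = 80

Answer: 80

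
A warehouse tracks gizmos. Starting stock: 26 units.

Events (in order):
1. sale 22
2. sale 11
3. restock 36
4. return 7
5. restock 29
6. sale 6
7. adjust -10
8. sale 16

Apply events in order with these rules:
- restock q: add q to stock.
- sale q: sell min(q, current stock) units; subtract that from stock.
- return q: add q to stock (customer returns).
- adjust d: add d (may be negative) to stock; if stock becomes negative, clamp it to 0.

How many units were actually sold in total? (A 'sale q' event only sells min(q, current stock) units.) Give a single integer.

Processing events:
Start: stock = 26
  Event 1 (sale 22): sell min(22,26)=22. stock: 26 - 22 = 4. total_sold = 22
  Event 2 (sale 11): sell min(11,4)=4. stock: 4 - 4 = 0. total_sold = 26
  Event 3 (restock 36): 0 + 36 = 36
  Event 4 (return 7): 36 + 7 = 43
  Event 5 (restock 29): 43 + 29 = 72
  Event 6 (sale 6): sell min(6,72)=6. stock: 72 - 6 = 66. total_sold = 32
  Event 7 (adjust -10): 66 + -10 = 56
  Event 8 (sale 16): sell min(16,56)=16. stock: 56 - 16 = 40. total_sold = 48
Final: stock = 40, total_sold = 48

Answer: 48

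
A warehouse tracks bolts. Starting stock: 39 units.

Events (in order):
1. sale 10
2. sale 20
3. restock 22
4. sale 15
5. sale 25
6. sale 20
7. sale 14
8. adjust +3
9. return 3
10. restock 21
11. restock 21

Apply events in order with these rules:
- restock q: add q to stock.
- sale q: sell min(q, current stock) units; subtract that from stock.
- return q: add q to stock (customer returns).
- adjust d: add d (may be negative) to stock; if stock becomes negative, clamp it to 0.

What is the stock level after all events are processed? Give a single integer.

Processing events:
Start: stock = 39
  Event 1 (sale 10): sell min(10,39)=10. stock: 39 - 10 = 29. total_sold = 10
  Event 2 (sale 20): sell min(20,29)=20. stock: 29 - 20 = 9. total_sold = 30
  Event 3 (restock 22): 9 + 22 = 31
  Event 4 (sale 15): sell min(15,31)=15. stock: 31 - 15 = 16. total_sold = 45
  Event 5 (sale 25): sell min(25,16)=16. stock: 16 - 16 = 0. total_sold = 61
  Event 6 (sale 20): sell min(20,0)=0. stock: 0 - 0 = 0. total_sold = 61
  Event 7 (sale 14): sell min(14,0)=0. stock: 0 - 0 = 0. total_sold = 61
  Event 8 (adjust +3): 0 + 3 = 3
  Event 9 (return 3): 3 + 3 = 6
  Event 10 (restock 21): 6 + 21 = 27
  Event 11 (restock 21): 27 + 21 = 48
Final: stock = 48, total_sold = 61

Answer: 48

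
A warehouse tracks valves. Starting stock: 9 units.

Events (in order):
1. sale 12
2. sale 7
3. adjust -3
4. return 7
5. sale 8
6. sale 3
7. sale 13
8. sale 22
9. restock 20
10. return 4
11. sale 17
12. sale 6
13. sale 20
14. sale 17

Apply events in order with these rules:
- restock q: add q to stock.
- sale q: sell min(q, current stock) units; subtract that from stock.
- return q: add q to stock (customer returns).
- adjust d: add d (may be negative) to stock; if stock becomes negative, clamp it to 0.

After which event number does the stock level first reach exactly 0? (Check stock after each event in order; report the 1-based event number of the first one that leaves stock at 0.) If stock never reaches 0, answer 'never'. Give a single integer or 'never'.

Answer: 1

Derivation:
Processing events:
Start: stock = 9
  Event 1 (sale 12): sell min(12,9)=9. stock: 9 - 9 = 0. total_sold = 9
  Event 2 (sale 7): sell min(7,0)=0. stock: 0 - 0 = 0. total_sold = 9
  Event 3 (adjust -3): 0 + -3 = 0 (clamped to 0)
  Event 4 (return 7): 0 + 7 = 7
  Event 5 (sale 8): sell min(8,7)=7. stock: 7 - 7 = 0. total_sold = 16
  Event 6 (sale 3): sell min(3,0)=0. stock: 0 - 0 = 0. total_sold = 16
  Event 7 (sale 13): sell min(13,0)=0. stock: 0 - 0 = 0. total_sold = 16
  Event 8 (sale 22): sell min(22,0)=0. stock: 0 - 0 = 0. total_sold = 16
  Event 9 (restock 20): 0 + 20 = 20
  Event 10 (return 4): 20 + 4 = 24
  Event 11 (sale 17): sell min(17,24)=17. stock: 24 - 17 = 7. total_sold = 33
  Event 12 (sale 6): sell min(6,7)=6. stock: 7 - 6 = 1. total_sold = 39
  Event 13 (sale 20): sell min(20,1)=1. stock: 1 - 1 = 0. total_sold = 40
  Event 14 (sale 17): sell min(17,0)=0. stock: 0 - 0 = 0. total_sold = 40
Final: stock = 0, total_sold = 40

First zero at event 1.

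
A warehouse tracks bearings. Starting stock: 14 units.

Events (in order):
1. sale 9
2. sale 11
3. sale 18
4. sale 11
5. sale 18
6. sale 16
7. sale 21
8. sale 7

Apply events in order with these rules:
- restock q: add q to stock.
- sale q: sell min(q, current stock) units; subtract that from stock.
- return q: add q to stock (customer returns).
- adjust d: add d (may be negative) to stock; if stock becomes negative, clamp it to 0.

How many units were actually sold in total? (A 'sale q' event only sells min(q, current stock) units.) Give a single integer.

Answer: 14

Derivation:
Processing events:
Start: stock = 14
  Event 1 (sale 9): sell min(9,14)=9. stock: 14 - 9 = 5. total_sold = 9
  Event 2 (sale 11): sell min(11,5)=5. stock: 5 - 5 = 0. total_sold = 14
  Event 3 (sale 18): sell min(18,0)=0. stock: 0 - 0 = 0. total_sold = 14
  Event 4 (sale 11): sell min(11,0)=0. stock: 0 - 0 = 0. total_sold = 14
  Event 5 (sale 18): sell min(18,0)=0. stock: 0 - 0 = 0. total_sold = 14
  Event 6 (sale 16): sell min(16,0)=0. stock: 0 - 0 = 0. total_sold = 14
  Event 7 (sale 21): sell min(21,0)=0. stock: 0 - 0 = 0. total_sold = 14
  Event 8 (sale 7): sell min(7,0)=0. stock: 0 - 0 = 0. total_sold = 14
Final: stock = 0, total_sold = 14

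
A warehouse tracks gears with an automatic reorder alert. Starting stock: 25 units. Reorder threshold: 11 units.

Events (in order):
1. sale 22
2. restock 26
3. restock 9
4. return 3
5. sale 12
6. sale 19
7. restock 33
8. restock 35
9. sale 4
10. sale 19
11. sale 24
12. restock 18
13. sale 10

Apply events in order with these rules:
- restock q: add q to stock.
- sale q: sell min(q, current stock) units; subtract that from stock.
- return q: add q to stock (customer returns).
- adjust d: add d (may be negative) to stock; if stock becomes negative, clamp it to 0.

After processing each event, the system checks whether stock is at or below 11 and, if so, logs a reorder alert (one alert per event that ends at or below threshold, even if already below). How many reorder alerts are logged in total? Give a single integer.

Processing events:
Start: stock = 25
  Event 1 (sale 22): sell min(22,25)=22. stock: 25 - 22 = 3. total_sold = 22
  Event 2 (restock 26): 3 + 26 = 29
  Event 3 (restock 9): 29 + 9 = 38
  Event 4 (return 3): 38 + 3 = 41
  Event 5 (sale 12): sell min(12,41)=12. stock: 41 - 12 = 29. total_sold = 34
  Event 6 (sale 19): sell min(19,29)=19. stock: 29 - 19 = 10. total_sold = 53
  Event 7 (restock 33): 10 + 33 = 43
  Event 8 (restock 35): 43 + 35 = 78
  Event 9 (sale 4): sell min(4,78)=4. stock: 78 - 4 = 74. total_sold = 57
  Event 10 (sale 19): sell min(19,74)=19. stock: 74 - 19 = 55. total_sold = 76
  Event 11 (sale 24): sell min(24,55)=24. stock: 55 - 24 = 31. total_sold = 100
  Event 12 (restock 18): 31 + 18 = 49
  Event 13 (sale 10): sell min(10,49)=10. stock: 49 - 10 = 39. total_sold = 110
Final: stock = 39, total_sold = 110

Checking against threshold 11:
  After event 1: stock=3 <= 11 -> ALERT
  After event 2: stock=29 > 11
  After event 3: stock=38 > 11
  After event 4: stock=41 > 11
  After event 5: stock=29 > 11
  After event 6: stock=10 <= 11 -> ALERT
  After event 7: stock=43 > 11
  After event 8: stock=78 > 11
  After event 9: stock=74 > 11
  After event 10: stock=55 > 11
  After event 11: stock=31 > 11
  After event 12: stock=49 > 11
  After event 13: stock=39 > 11
Alert events: [1, 6]. Count = 2

Answer: 2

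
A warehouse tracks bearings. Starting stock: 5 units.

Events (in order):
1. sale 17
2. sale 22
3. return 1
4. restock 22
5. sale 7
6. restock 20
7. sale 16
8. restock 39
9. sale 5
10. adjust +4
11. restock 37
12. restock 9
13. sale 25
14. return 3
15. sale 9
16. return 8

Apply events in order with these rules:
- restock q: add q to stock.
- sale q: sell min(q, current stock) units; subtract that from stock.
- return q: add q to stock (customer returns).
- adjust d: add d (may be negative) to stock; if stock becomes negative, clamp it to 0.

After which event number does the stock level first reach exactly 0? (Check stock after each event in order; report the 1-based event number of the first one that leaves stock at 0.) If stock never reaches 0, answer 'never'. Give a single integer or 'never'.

Processing events:
Start: stock = 5
  Event 1 (sale 17): sell min(17,5)=5. stock: 5 - 5 = 0. total_sold = 5
  Event 2 (sale 22): sell min(22,0)=0. stock: 0 - 0 = 0. total_sold = 5
  Event 3 (return 1): 0 + 1 = 1
  Event 4 (restock 22): 1 + 22 = 23
  Event 5 (sale 7): sell min(7,23)=7. stock: 23 - 7 = 16. total_sold = 12
  Event 6 (restock 20): 16 + 20 = 36
  Event 7 (sale 16): sell min(16,36)=16. stock: 36 - 16 = 20. total_sold = 28
  Event 8 (restock 39): 20 + 39 = 59
  Event 9 (sale 5): sell min(5,59)=5. stock: 59 - 5 = 54. total_sold = 33
  Event 10 (adjust +4): 54 + 4 = 58
  Event 11 (restock 37): 58 + 37 = 95
  Event 12 (restock 9): 95 + 9 = 104
  Event 13 (sale 25): sell min(25,104)=25. stock: 104 - 25 = 79. total_sold = 58
  Event 14 (return 3): 79 + 3 = 82
  Event 15 (sale 9): sell min(9,82)=9. stock: 82 - 9 = 73. total_sold = 67
  Event 16 (return 8): 73 + 8 = 81
Final: stock = 81, total_sold = 67

First zero at event 1.

Answer: 1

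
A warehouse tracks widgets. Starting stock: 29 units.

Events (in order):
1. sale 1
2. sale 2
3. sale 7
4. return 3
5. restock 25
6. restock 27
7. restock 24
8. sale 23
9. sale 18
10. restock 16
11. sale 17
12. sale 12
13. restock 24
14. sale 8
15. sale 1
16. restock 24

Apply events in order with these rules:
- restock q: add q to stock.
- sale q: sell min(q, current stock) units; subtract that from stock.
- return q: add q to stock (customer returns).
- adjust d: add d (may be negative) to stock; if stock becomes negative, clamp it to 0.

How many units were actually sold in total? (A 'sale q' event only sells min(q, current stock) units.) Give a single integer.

Processing events:
Start: stock = 29
  Event 1 (sale 1): sell min(1,29)=1. stock: 29 - 1 = 28. total_sold = 1
  Event 2 (sale 2): sell min(2,28)=2. stock: 28 - 2 = 26. total_sold = 3
  Event 3 (sale 7): sell min(7,26)=7. stock: 26 - 7 = 19. total_sold = 10
  Event 4 (return 3): 19 + 3 = 22
  Event 5 (restock 25): 22 + 25 = 47
  Event 6 (restock 27): 47 + 27 = 74
  Event 7 (restock 24): 74 + 24 = 98
  Event 8 (sale 23): sell min(23,98)=23. stock: 98 - 23 = 75. total_sold = 33
  Event 9 (sale 18): sell min(18,75)=18. stock: 75 - 18 = 57. total_sold = 51
  Event 10 (restock 16): 57 + 16 = 73
  Event 11 (sale 17): sell min(17,73)=17. stock: 73 - 17 = 56. total_sold = 68
  Event 12 (sale 12): sell min(12,56)=12. stock: 56 - 12 = 44. total_sold = 80
  Event 13 (restock 24): 44 + 24 = 68
  Event 14 (sale 8): sell min(8,68)=8. stock: 68 - 8 = 60. total_sold = 88
  Event 15 (sale 1): sell min(1,60)=1. stock: 60 - 1 = 59. total_sold = 89
  Event 16 (restock 24): 59 + 24 = 83
Final: stock = 83, total_sold = 89

Answer: 89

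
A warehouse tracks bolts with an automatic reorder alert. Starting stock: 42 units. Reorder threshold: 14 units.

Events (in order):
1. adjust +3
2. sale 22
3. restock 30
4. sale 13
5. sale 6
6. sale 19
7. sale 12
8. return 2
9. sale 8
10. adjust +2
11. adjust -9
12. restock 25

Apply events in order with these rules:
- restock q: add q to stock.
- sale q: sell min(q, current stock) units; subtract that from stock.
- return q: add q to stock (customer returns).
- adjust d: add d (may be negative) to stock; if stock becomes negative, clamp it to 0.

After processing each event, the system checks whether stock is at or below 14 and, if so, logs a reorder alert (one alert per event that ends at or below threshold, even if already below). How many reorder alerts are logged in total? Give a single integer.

Processing events:
Start: stock = 42
  Event 1 (adjust +3): 42 + 3 = 45
  Event 2 (sale 22): sell min(22,45)=22. stock: 45 - 22 = 23. total_sold = 22
  Event 3 (restock 30): 23 + 30 = 53
  Event 4 (sale 13): sell min(13,53)=13. stock: 53 - 13 = 40. total_sold = 35
  Event 5 (sale 6): sell min(6,40)=6. stock: 40 - 6 = 34. total_sold = 41
  Event 6 (sale 19): sell min(19,34)=19. stock: 34 - 19 = 15. total_sold = 60
  Event 7 (sale 12): sell min(12,15)=12. stock: 15 - 12 = 3. total_sold = 72
  Event 8 (return 2): 3 + 2 = 5
  Event 9 (sale 8): sell min(8,5)=5. stock: 5 - 5 = 0. total_sold = 77
  Event 10 (adjust +2): 0 + 2 = 2
  Event 11 (adjust -9): 2 + -9 = 0 (clamped to 0)
  Event 12 (restock 25): 0 + 25 = 25
Final: stock = 25, total_sold = 77

Checking against threshold 14:
  After event 1: stock=45 > 14
  After event 2: stock=23 > 14
  After event 3: stock=53 > 14
  After event 4: stock=40 > 14
  After event 5: stock=34 > 14
  After event 6: stock=15 > 14
  After event 7: stock=3 <= 14 -> ALERT
  After event 8: stock=5 <= 14 -> ALERT
  After event 9: stock=0 <= 14 -> ALERT
  After event 10: stock=2 <= 14 -> ALERT
  After event 11: stock=0 <= 14 -> ALERT
  After event 12: stock=25 > 14
Alert events: [7, 8, 9, 10, 11]. Count = 5

Answer: 5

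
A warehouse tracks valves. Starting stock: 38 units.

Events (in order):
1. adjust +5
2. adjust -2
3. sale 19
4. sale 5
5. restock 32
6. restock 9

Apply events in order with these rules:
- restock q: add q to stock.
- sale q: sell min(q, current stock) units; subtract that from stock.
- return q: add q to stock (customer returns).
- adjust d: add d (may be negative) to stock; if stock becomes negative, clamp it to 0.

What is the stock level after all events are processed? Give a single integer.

Answer: 58

Derivation:
Processing events:
Start: stock = 38
  Event 1 (adjust +5): 38 + 5 = 43
  Event 2 (adjust -2): 43 + -2 = 41
  Event 3 (sale 19): sell min(19,41)=19. stock: 41 - 19 = 22. total_sold = 19
  Event 4 (sale 5): sell min(5,22)=5. stock: 22 - 5 = 17. total_sold = 24
  Event 5 (restock 32): 17 + 32 = 49
  Event 6 (restock 9): 49 + 9 = 58
Final: stock = 58, total_sold = 24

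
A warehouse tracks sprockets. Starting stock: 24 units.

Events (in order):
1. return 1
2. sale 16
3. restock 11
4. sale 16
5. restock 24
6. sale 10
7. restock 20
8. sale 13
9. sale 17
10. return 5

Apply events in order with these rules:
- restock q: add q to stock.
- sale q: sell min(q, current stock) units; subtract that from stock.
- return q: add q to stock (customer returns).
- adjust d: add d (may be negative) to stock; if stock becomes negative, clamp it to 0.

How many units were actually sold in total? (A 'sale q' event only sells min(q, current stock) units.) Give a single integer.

Processing events:
Start: stock = 24
  Event 1 (return 1): 24 + 1 = 25
  Event 2 (sale 16): sell min(16,25)=16. stock: 25 - 16 = 9. total_sold = 16
  Event 3 (restock 11): 9 + 11 = 20
  Event 4 (sale 16): sell min(16,20)=16. stock: 20 - 16 = 4. total_sold = 32
  Event 5 (restock 24): 4 + 24 = 28
  Event 6 (sale 10): sell min(10,28)=10. stock: 28 - 10 = 18. total_sold = 42
  Event 7 (restock 20): 18 + 20 = 38
  Event 8 (sale 13): sell min(13,38)=13. stock: 38 - 13 = 25. total_sold = 55
  Event 9 (sale 17): sell min(17,25)=17. stock: 25 - 17 = 8. total_sold = 72
  Event 10 (return 5): 8 + 5 = 13
Final: stock = 13, total_sold = 72

Answer: 72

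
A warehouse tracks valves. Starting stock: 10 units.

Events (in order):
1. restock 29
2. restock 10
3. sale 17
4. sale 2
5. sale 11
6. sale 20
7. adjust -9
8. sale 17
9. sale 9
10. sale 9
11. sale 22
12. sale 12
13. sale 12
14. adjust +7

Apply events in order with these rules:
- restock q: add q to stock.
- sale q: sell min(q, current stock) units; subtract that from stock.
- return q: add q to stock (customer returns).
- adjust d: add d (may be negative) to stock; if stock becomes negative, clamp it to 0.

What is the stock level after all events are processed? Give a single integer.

Answer: 7

Derivation:
Processing events:
Start: stock = 10
  Event 1 (restock 29): 10 + 29 = 39
  Event 2 (restock 10): 39 + 10 = 49
  Event 3 (sale 17): sell min(17,49)=17. stock: 49 - 17 = 32. total_sold = 17
  Event 4 (sale 2): sell min(2,32)=2. stock: 32 - 2 = 30. total_sold = 19
  Event 5 (sale 11): sell min(11,30)=11. stock: 30 - 11 = 19. total_sold = 30
  Event 6 (sale 20): sell min(20,19)=19. stock: 19 - 19 = 0. total_sold = 49
  Event 7 (adjust -9): 0 + -9 = 0 (clamped to 0)
  Event 8 (sale 17): sell min(17,0)=0. stock: 0 - 0 = 0. total_sold = 49
  Event 9 (sale 9): sell min(9,0)=0. stock: 0 - 0 = 0. total_sold = 49
  Event 10 (sale 9): sell min(9,0)=0. stock: 0 - 0 = 0. total_sold = 49
  Event 11 (sale 22): sell min(22,0)=0. stock: 0 - 0 = 0. total_sold = 49
  Event 12 (sale 12): sell min(12,0)=0. stock: 0 - 0 = 0. total_sold = 49
  Event 13 (sale 12): sell min(12,0)=0. stock: 0 - 0 = 0. total_sold = 49
  Event 14 (adjust +7): 0 + 7 = 7
Final: stock = 7, total_sold = 49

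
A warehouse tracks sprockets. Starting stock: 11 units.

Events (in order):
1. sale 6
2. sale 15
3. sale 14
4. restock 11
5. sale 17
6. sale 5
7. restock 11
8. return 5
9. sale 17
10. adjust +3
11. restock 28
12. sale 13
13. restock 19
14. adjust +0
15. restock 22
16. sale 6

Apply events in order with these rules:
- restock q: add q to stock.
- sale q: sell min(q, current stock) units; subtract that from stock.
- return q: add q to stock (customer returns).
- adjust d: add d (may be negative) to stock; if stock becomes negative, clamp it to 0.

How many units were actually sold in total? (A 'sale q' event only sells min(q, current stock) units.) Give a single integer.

Answer: 57

Derivation:
Processing events:
Start: stock = 11
  Event 1 (sale 6): sell min(6,11)=6. stock: 11 - 6 = 5. total_sold = 6
  Event 2 (sale 15): sell min(15,5)=5. stock: 5 - 5 = 0. total_sold = 11
  Event 3 (sale 14): sell min(14,0)=0. stock: 0 - 0 = 0. total_sold = 11
  Event 4 (restock 11): 0 + 11 = 11
  Event 5 (sale 17): sell min(17,11)=11. stock: 11 - 11 = 0. total_sold = 22
  Event 6 (sale 5): sell min(5,0)=0. stock: 0 - 0 = 0. total_sold = 22
  Event 7 (restock 11): 0 + 11 = 11
  Event 8 (return 5): 11 + 5 = 16
  Event 9 (sale 17): sell min(17,16)=16. stock: 16 - 16 = 0. total_sold = 38
  Event 10 (adjust +3): 0 + 3 = 3
  Event 11 (restock 28): 3 + 28 = 31
  Event 12 (sale 13): sell min(13,31)=13. stock: 31 - 13 = 18. total_sold = 51
  Event 13 (restock 19): 18 + 19 = 37
  Event 14 (adjust +0): 37 + 0 = 37
  Event 15 (restock 22): 37 + 22 = 59
  Event 16 (sale 6): sell min(6,59)=6. stock: 59 - 6 = 53. total_sold = 57
Final: stock = 53, total_sold = 57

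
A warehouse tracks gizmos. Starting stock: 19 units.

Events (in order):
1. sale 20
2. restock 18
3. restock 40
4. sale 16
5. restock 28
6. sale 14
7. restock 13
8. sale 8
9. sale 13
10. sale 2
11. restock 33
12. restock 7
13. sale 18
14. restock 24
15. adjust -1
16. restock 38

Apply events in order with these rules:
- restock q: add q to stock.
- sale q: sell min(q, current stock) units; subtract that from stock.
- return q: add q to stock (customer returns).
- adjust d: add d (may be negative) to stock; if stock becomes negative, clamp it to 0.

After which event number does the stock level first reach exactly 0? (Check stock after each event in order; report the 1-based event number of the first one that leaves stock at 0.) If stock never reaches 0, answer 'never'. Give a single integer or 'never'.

Answer: 1

Derivation:
Processing events:
Start: stock = 19
  Event 1 (sale 20): sell min(20,19)=19. stock: 19 - 19 = 0. total_sold = 19
  Event 2 (restock 18): 0 + 18 = 18
  Event 3 (restock 40): 18 + 40 = 58
  Event 4 (sale 16): sell min(16,58)=16. stock: 58 - 16 = 42. total_sold = 35
  Event 5 (restock 28): 42 + 28 = 70
  Event 6 (sale 14): sell min(14,70)=14. stock: 70 - 14 = 56. total_sold = 49
  Event 7 (restock 13): 56 + 13 = 69
  Event 8 (sale 8): sell min(8,69)=8. stock: 69 - 8 = 61. total_sold = 57
  Event 9 (sale 13): sell min(13,61)=13. stock: 61 - 13 = 48. total_sold = 70
  Event 10 (sale 2): sell min(2,48)=2. stock: 48 - 2 = 46. total_sold = 72
  Event 11 (restock 33): 46 + 33 = 79
  Event 12 (restock 7): 79 + 7 = 86
  Event 13 (sale 18): sell min(18,86)=18. stock: 86 - 18 = 68. total_sold = 90
  Event 14 (restock 24): 68 + 24 = 92
  Event 15 (adjust -1): 92 + -1 = 91
  Event 16 (restock 38): 91 + 38 = 129
Final: stock = 129, total_sold = 90

First zero at event 1.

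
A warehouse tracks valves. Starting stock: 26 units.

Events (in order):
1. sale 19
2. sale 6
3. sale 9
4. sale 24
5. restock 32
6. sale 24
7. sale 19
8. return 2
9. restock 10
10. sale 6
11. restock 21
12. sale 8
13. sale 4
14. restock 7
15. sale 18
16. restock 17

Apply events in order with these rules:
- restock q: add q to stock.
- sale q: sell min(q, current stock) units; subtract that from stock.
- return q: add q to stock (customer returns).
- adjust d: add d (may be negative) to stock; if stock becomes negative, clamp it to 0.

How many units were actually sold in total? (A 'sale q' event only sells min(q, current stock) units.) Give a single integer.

Answer: 94

Derivation:
Processing events:
Start: stock = 26
  Event 1 (sale 19): sell min(19,26)=19. stock: 26 - 19 = 7. total_sold = 19
  Event 2 (sale 6): sell min(6,7)=6. stock: 7 - 6 = 1. total_sold = 25
  Event 3 (sale 9): sell min(9,1)=1. stock: 1 - 1 = 0. total_sold = 26
  Event 4 (sale 24): sell min(24,0)=0. stock: 0 - 0 = 0. total_sold = 26
  Event 5 (restock 32): 0 + 32 = 32
  Event 6 (sale 24): sell min(24,32)=24. stock: 32 - 24 = 8. total_sold = 50
  Event 7 (sale 19): sell min(19,8)=8. stock: 8 - 8 = 0. total_sold = 58
  Event 8 (return 2): 0 + 2 = 2
  Event 9 (restock 10): 2 + 10 = 12
  Event 10 (sale 6): sell min(6,12)=6. stock: 12 - 6 = 6. total_sold = 64
  Event 11 (restock 21): 6 + 21 = 27
  Event 12 (sale 8): sell min(8,27)=8. stock: 27 - 8 = 19. total_sold = 72
  Event 13 (sale 4): sell min(4,19)=4. stock: 19 - 4 = 15. total_sold = 76
  Event 14 (restock 7): 15 + 7 = 22
  Event 15 (sale 18): sell min(18,22)=18. stock: 22 - 18 = 4. total_sold = 94
  Event 16 (restock 17): 4 + 17 = 21
Final: stock = 21, total_sold = 94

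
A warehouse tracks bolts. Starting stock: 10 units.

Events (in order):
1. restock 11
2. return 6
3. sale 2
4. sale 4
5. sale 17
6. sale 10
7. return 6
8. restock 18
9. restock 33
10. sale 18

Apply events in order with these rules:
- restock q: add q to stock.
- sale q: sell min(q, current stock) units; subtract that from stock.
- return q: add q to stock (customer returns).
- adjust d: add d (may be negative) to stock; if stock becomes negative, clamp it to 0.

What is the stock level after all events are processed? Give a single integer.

Processing events:
Start: stock = 10
  Event 1 (restock 11): 10 + 11 = 21
  Event 2 (return 6): 21 + 6 = 27
  Event 3 (sale 2): sell min(2,27)=2. stock: 27 - 2 = 25. total_sold = 2
  Event 4 (sale 4): sell min(4,25)=4. stock: 25 - 4 = 21. total_sold = 6
  Event 5 (sale 17): sell min(17,21)=17. stock: 21 - 17 = 4. total_sold = 23
  Event 6 (sale 10): sell min(10,4)=4. stock: 4 - 4 = 0. total_sold = 27
  Event 7 (return 6): 0 + 6 = 6
  Event 8 (restock 18): 6 + 18 = 24
  Event 9 (restock 33): 24 + 33 = 57
  Event 10 (sale 18): sell min(18,57)=18. stock: 57 - 18 = 39. total_sold = 45
Final: stock = 39, total_sold = 45

Answer: 39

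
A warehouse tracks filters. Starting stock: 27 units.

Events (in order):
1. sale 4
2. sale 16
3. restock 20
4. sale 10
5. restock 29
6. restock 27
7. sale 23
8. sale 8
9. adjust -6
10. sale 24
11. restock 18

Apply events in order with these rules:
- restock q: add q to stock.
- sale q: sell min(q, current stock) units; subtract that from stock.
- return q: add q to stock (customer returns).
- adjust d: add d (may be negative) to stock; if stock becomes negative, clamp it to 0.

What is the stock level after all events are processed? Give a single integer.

Answer: 30

Derivation:
Processing events:
Start: stock = 27
  Event 1 (sale 4): sell min(4,27)=4. stock: 27 - 4 = 23. total_sold = 4
  Event 2 (sale 16): sell min(16,23)=16. stock: 23 - 16 = 7. total_sold = 20
  Event 3 (restock 20): 7 + 20 = 27
  Event 4 (sale 10): sell min(10,27)=10. stock: 27 - 10 = 17. total_sold = 30
  Event 5 (restock 29): 17 + 29 = 46
  Event 6 (restock 27): 46 + 27 = 73
  Event 7 (sale 23): sell min(23,73)=23. stock: 73 - 23 = 50. total_sold = 53
  Event 8 (sale 8): sell min(8,50)=8. stock: 50 - 8 = 42. total_sold = 61
  Event 9 (adjust -6): 42 + -6 = 36
  Event 10 (sale 24): sell min(24,36)=24. stock: 36 - 24 = 12. total_sold = 85
  Event 11 (restock 18): 12 + 18 = 30
Final: stock = 30, total_sold = 85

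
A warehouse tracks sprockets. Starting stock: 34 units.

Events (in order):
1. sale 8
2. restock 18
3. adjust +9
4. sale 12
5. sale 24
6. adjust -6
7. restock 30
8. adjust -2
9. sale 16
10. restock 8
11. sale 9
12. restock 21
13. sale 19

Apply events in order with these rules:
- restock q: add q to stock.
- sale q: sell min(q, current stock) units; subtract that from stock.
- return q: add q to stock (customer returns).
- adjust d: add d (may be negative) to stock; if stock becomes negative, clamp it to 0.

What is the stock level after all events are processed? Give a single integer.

Processing events:
Start: stock = 34
  Event 1 (sale 8): sell min(8,34)=8. stock: 34 - 8 = 26. total_sold = 8
  Event 2 (restock 18): 26 + 18 = 44
  Event 3 (adjust +9): 44 + 9 = 53
  Event 4 (sale 12): sell min(12,53)=12. stock: 53 - 12 = 41. total_sold = 20
  Event 5 (sale 24): sell min(24,41)=24. stock: 41 - 24 = 17. total_sold = 44
  Event 6 (adjust -6): 17 + -6 = 11
  Event 7 (restock 30): 11 + 30 = 41
  Event 8 (adjust -2): 41 + -2 = 39
  Event 9 (sale 16): sell min(16,39)=16. stock: 39 - 16 = 23. total_sold = 60
  Event 10 (restock 8): 23 + 8 = 31
  Event 11 (sale 9): sell min(9,31)=9. stock: 31 - 9 = 22. total_sold = 69
  Event 12 (restock 21): 22 + 21 = 43
  Event 13 (sale 19): sell min(19,43)=19. stock: 43 - 19 = 24. total_sold = 88
Final: stock = 24, total_sold = 88

Answer: 24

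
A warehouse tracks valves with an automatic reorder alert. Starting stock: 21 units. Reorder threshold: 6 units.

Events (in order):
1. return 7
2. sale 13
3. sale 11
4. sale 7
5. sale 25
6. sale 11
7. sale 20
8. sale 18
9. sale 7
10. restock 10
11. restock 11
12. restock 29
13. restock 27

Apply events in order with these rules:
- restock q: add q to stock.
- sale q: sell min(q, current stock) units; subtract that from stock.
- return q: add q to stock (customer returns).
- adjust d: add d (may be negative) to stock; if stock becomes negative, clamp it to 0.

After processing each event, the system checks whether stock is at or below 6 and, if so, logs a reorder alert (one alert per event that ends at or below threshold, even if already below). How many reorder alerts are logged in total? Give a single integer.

Answer: 7

Derivation:
Processing events:
Start: stock = 21
  Event 1 (return 7): 21 + 7 = 28
  Event 2 (sale 13): sell min(13,28)=13. stock: 28 - 13 = 15. total_sold = 13
  Event 3 (sale 11): sell min(11,15)=11. stock: 15 - 11 = 4. total_sold = 24
  Event 4 (sale 7): sell min(7,4)=4. stock: 4 - 4 = 0. total_sold = 28
  Event 5 (sale 25): sell min(25,0)=0. stock: 0 - 0 = 0. total_sold = 28
  Event 6 (sale 11): sell min(11,0)=0. stock: 0 - 0 = 0. total_sold = 28
  Event 7 (sale 20): sell min(20,0)=0. stock: 0 - 0 = 0. total_sold = 28
  Event 8 (sale 18): sell min(18,0)=0. stock: 0 - 0 = 0. total_sold = 28
  Event 9 (sale 7): sell min(7,0)=0. stock: 0 - 0 = 0. total_sold = 28
  Event 10 (restock 10): 0 + 10 = 10
  Event 11 (restock 11): 10 + 11 = 21
  Event 12 (restock 29): 21 + 29 = 50
  Event 13 (restock 27): 50 + 27 = 77
Final: stock = 77, total_sold = 28

Checking against threshold 6:
  After event 1: stock=28 > 6
  After event 2: stock=15 > 6
  After event 3: stock=4 <= 6 -> ALERT
  After event 4: stock=0 <= 6 -> ALERT
  After event 5: stock=0 <= 6 -> ALERT
  After event 6: stock=0 <= 6 -> ALERT
  After event 7: stock=0 <= 6 -> ALERT
  After event 8: stock=0 <= 6 -> ALERT
  After event 9: stock=0 <= 6 -> ALERT
  After event 10: stock=10 > 6
  After event 11: stock=21 > 6
  After event 12: stock=50 > 6
  After event 13: stock=77 > 6
Alert events: [3, 4, 5, 6, 7, 8, 9]. Count = 7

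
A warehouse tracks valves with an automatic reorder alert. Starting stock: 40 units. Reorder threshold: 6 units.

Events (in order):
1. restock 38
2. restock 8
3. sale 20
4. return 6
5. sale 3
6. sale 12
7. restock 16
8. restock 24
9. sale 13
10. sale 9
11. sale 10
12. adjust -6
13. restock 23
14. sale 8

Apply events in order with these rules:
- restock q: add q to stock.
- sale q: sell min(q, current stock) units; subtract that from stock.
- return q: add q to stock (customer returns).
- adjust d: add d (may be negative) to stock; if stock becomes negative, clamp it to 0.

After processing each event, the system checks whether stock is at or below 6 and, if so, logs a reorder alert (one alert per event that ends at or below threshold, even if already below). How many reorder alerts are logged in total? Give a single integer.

Processing events:
Start: stock = 40
  Event 1 (restock 38): 40 + 38 = 78
  Event 2 (restock 8): 78 + 8 = 86
  Event 3 (sale 20): sell min(20,86)=20. stock: 86 - 20 = 66. total_sold = 20
  Event 4 (return 6): 66 + 6 = 72
  Event 5 (sale 3): sell min(3,72)=3. stock: 72 - 3 = 69. total_sold = 23
  Event 6 (sale 12): sell min(12,69)=12. stock: 69 - 12 = 57. total_sold = 35
  Event 7 (restock 16): 57 + 16 = 73
  Event 8 (restock 24): 73 + 24 = 97
  Event 9 (sale 13): sell min(13,97)=13. stock: 97 - 13 = 84. total_sold = 48
  Event 10 (sale 9): sell min(9,84)=9. stock: 84 - 9 = 75. total_sold = 57
  Event 11 (sale 10): sell min(10,75)=10. stock: 75 - 10 = 65. total_sold = 67
  Event 12 (adjust -6): 65 + -6 = 59
  Event 13 (restock 23): 59 + 23 = 82
  Event 14 (sale 8): sell min(8,82)=8. stock: 82 - 8 = 74. total_sold = 75
Final: stock = 74, total_sold = 75

Checking against threshold 6:
  After event 1: stock=78 > 6
  After event 2: stock=86 > 6
  After event 3: stock=66 > 6
  After event 4: stock=72 > 6
  After event 5: stock=69 > 6
  After event 6: stock=57 > 6
  After event 7: stock=73 > 6
  After event 8: stock=97 > 6
  After event 9: stock=84 > 6
  After event 10: stock=75 > 6
  After event 11: stock=65 > 6
  After event 12: stock=59 > 6
  After event 13: stock=82 > 6
  After event 14: stock=74 > 6
Alert events: []. Count = 0

Answer: 0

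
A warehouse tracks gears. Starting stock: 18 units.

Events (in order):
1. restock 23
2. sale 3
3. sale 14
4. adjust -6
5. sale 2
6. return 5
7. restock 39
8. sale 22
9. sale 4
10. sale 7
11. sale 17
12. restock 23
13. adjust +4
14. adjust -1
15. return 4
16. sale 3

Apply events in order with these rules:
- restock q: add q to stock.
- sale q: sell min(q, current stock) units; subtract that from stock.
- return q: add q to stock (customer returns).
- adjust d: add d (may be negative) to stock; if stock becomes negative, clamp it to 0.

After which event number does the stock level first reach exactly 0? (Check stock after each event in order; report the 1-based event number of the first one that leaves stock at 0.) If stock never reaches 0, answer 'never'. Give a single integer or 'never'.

Answer: never

Derivation:
Processing events:
Start: stock = 18
  Event 1 (restock 23): 18 + 23 = 41
  Event 2 (sale 3): sell min(3,41)=3. stock: 41 - 3 = 38. total_sold = 3
  Event 3 (sale 14): sell min(14,38)=14. stock: 38 - 14 = 24. total_sold = 17
  Event 4 (adjust -6): 24 + -6 = 18
  Event 5 (sale 2): sell min(2,18)=2. stock: 18 - 2 = 16. total_sold = 19
  Event 6 (return 5): 16 + 5 = 21
  Event 7 (restock 39): 21 + 39 = 60
  Event 8 (sale 22): sell min(22,60)=22. stock: 60 - 22 = 38. total_sold = 41
  Event 9 (sale 4): sell min(4,38)=4. stock: 38 - 4 = 34. total_sold = 45
  Event 10 (sale 7): sell min(7,34)=7. stock: 34 - 7 = 27. total_sold = 52
  Event 11 (sale 17): sell min(17,27)=17. stock: 27 - 17 = 10. total_sold = 69
  Event 12 (restock 23): 10 + 23 = 33
  Event 13 (adjust +4): 33 + 4 = 37
  Event 14 (adjust -1): 37 + -1 = 36
  Event 15 (return 4): 36 + 4 = 40
  Event 16 (sale 3): sell min(3,40)=3. stock: 40 - 3 = 37. total_sold = 72
Final: stock = 37, total_sold = 72

Stock never reaches 0.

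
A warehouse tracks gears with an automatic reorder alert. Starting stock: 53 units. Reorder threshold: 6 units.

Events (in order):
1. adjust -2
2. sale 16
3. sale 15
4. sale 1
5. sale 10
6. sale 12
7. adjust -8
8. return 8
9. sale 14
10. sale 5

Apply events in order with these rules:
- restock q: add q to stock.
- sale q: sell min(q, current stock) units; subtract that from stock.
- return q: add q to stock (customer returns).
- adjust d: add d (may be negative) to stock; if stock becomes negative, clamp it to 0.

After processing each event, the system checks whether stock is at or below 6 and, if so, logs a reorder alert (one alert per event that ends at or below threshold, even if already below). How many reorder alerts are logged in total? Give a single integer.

Processing events:
Start: stock = 53
  Event 1 (adjust -2): 53 + -2 = 51
  Event 2 (sale 16): sell min(16,51)=16. stock: 51 - 16 = 35. total_sold = 16
  Event 3 (sale 15): sell min(15,35)=15. stock: 35 - 15 = 20. total_sold = 31
  Event 4 (sale 1): sell min(1,20)=1. stock: 20 - 1 = 19. total_sold = 32
  Event 5 (sale 10): sell min(10,19)=10. stock: 19 - 10 = 9. total_sold = 42
  Event 6 (sale 12): sell min(12,9)=9. stock: 9 - 9 = 0. total_sold = 51
  Event 7 (adjust -8): 0 + -8 = 0 (clamped to 0)
  Event 8 (return 8): 0 + 8 = 8
  Event 9 (sale 14): sell min(14,8)=8. stock: 8 - 8 = 0. total_sold = 59
  Event 10 (sale 5): sell min(5,0)=0. stock: 0 - 0 = 0. total_sold = 59
Final: stock = 0, total_sold = 59

Checking against threshold 6:
  After event 1: stock=51 > 6
  After event 2: stock=35 > 6
  After event 3: stock=20 > 6
  After event 4: stock=19 > 6
  After event 5: stock=9 > 6
  After event 6: stock=0 <= 6 -> ALERT
  After event 7: stock=0 <= 6 -> ALERT
  After event 8: stock=8 > 6
  After event 9: stock=0 <= 6 -> ALERT
  After event 10: stock=0 <= 6 -> ALERT
Alert events: [6, 7, 9, 10]. Count = 4

Answer: 4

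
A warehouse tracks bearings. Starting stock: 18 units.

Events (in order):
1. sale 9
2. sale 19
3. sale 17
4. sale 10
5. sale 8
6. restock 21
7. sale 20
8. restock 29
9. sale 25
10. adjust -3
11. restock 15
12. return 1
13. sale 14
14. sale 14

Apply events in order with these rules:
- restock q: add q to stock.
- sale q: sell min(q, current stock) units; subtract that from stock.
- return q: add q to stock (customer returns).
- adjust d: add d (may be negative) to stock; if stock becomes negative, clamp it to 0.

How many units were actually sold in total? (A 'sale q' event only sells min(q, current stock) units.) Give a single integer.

Answer: 81

Derivation:
Processing events:
Start: stock = 18
  Event 1 (sale 9): sell min(9,18)=9. stock: 18 - 9 = 9. total_sold = 9
  Event 2 (sale 19): sell min(19,9)=9. stock: 9 - 9 = 0. total_sold = 18
  Event 3 (sale 17): sell min(17,0)=0. stock: 0 - 0 = 0. total_sold = 18
  Event 4 (sale 10): sell min(10,0)=0. stock: 0 - 0 = 0. total_sold = 18
  Event 5 (sale 8): sell min(8,0)=0. stock: 0 - 0 = 0. total_sold = 18
  Event 6 (restock 21): 0 + 21 = 21
  Event 7 (sale 20): sell min(20,21)=20. stock: 21 - 20 = 1. total_sold = 38
  Event 8 (restock 29): 1 + 29 = 30
  Event 9 (sale 25): sell min(25,30)=25. stock: 30 - 25 = 5. total_sold = 63
  Event 10 (adjust -3): 5 + -3 = 2
  Event 11 (restock 15): 2 + 15 = 17
  Event 12 (return 1): 17 + 1 = 18
  Event 13 (sale 14): sell min(14,18)=14. stock: 18 - 14 = 4. total_sold = 77
  Event 14 (sale 14): sell min(14,4)=4. stock: 4 - 4 = 0. total_sold = 81
Final: stock = 0, total_sold = 81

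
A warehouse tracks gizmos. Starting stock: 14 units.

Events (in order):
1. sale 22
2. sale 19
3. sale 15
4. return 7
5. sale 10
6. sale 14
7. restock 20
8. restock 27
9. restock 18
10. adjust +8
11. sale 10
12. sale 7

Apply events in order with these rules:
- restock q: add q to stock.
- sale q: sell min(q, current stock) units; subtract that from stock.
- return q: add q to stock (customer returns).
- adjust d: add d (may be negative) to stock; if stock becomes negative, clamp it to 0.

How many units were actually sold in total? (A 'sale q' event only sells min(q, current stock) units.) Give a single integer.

Processing events:
Start: stock = 14
  Event 1 (sale 22): sell min(22,14)=14. stock: 14 - 14 = 0. total_sold = 14
  Event 2 (sale 19): sell min(19,0)=0. stock: 0 - 0 = 0. total_sold = 14
  Event 3 (sale 15): sell min(15,0)=0. stock: 0 - 0 = 0. total_sold = 14
  Event 4 (return 7): 0 + 7 = 7
  Event 5 (sale 10): sell min(10,7)=7. stock: 7 - 7 = 0. total_sold = 21
  Event 6 (sale 14): sell min(14,0)=0. stock: 0 - 0 = 0. total_sold = 21
  Event 7 (restock 20): 0 + 20 = 20
  Event 8 (restock 27): 20 + 27 = 47
  Event 9 (restock 18): 47 + 18 = 65
  Event 10 (adjust +8): 65 + 8 = 73
  Event 11 (sale 10): sell min(10,73)=10. stock: 73 - 10 = 63. total_sold = 31
  Event 12 (sale 7): sell min(7,63)=7. stock: 63 - 7 = 56. total_sold = 38
Final: stock = 56, total_sold = 38

Answer: 38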